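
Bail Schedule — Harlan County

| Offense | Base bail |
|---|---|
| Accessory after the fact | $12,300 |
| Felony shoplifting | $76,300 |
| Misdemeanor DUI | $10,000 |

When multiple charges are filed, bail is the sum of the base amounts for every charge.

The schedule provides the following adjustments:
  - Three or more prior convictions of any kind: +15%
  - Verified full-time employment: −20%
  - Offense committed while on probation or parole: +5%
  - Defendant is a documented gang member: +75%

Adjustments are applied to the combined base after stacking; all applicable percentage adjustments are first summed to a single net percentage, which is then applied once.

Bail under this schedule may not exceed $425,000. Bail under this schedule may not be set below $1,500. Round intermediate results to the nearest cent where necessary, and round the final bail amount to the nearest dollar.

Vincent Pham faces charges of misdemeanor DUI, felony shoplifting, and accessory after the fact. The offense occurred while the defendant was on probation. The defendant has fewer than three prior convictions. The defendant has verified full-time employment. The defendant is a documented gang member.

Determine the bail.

Base amounts from the schedule: misdemeanor DUI $10,000; felony shoplifting $76,300; accessory after the fact $12,300.
Stacking rule: sum of all bases. $10,000 + $76,300 + $12,300 = $98,600.
Net percentage adjustment: −20% +5% +75% = +60%. $98,600 × 1.6 = $157,760.
$157,760 is within the $425,000 maximum.
$157,760 is at or above the $1,500 minimum.

$157,760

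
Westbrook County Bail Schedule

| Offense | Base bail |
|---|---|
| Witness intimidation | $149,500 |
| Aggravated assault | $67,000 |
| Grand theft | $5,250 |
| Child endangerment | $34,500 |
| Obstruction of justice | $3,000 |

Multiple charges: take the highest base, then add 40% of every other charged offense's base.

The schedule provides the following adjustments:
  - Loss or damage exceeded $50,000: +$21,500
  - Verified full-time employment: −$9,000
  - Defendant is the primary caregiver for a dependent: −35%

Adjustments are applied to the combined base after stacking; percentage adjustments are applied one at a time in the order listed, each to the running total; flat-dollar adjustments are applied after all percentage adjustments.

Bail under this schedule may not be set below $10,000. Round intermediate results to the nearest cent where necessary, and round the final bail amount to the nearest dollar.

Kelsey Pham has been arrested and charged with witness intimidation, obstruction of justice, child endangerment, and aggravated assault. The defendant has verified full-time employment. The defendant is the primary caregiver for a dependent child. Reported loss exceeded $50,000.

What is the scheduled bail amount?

Base amounts from the schedule: witness intimidation $149,500; obstruction of justice $3,000; child endangerment $34,500; aggravated assault $67,000.
Stacking rule: highest base plus 40% of each additional charge. Highest is witness intimidation at $149,500. Additional: $3,000 × 40% = $1,200; $34,500 × 40% = $13,800; $67,000 × 40% = $26,800. Combined base = $149,500 + $41,800 = $191,300.
Defendant is the primary caregiver for a dependent (−35%): $191,300 × 0.65 = $124,345.
Loss or damage exceeded $50,000 (+$21,500 flat): $124,345 + $21,500 = $145,845.
Verified full-time employment (−$9,000 flat): $145,845 − $9,000 = $136,845.
$136,845 is at or above the $10,000 minimum.

$136,845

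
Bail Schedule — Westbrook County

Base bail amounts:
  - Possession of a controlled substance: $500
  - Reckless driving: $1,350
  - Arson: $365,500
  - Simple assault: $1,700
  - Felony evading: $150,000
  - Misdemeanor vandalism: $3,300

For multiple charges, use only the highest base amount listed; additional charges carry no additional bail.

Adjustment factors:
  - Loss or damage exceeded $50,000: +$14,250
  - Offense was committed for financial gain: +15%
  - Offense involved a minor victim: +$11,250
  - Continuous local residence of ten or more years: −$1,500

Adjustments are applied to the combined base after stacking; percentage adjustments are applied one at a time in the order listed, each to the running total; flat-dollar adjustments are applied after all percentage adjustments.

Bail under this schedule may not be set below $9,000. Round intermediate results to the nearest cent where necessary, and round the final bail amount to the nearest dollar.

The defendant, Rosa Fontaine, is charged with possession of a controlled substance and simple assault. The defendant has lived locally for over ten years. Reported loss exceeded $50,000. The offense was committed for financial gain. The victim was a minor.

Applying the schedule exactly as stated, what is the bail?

Base amounts from the schedule: possession of a controlled substance $500; simple assault $1,700.
Stacking rule: use the highest base only. Highest is simple assault at $1,700. Combined base = $1,700.
Offense was committed for financial gain (+15%): $1,700 × 1.15 = $1,955.
Loss or damage exceeded $50,000 (+$14,250 flat): $1,955 + $14,250 = $16,205.
Offense involved a minor victim (+$11,250 flat): $16,205 + $11,250 = $27,455.
Continuous local residence of ten or more years (−$1,500 flat): $27,455 − $1,500 = $25,955.
$25,955 is at or above the $9,000 minimum.

$25,955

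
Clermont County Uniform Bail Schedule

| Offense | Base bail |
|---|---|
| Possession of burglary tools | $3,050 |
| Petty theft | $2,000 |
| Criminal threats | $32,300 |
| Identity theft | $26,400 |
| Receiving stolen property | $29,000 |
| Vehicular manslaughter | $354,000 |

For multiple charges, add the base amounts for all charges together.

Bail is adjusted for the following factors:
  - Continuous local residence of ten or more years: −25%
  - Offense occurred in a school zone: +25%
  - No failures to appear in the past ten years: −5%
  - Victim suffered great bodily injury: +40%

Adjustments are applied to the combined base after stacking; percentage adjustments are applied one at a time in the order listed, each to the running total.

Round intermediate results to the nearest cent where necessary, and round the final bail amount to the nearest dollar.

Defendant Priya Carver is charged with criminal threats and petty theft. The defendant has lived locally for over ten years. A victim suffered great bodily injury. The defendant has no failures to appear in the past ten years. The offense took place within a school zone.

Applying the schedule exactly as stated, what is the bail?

Base amounts from the schedule: criminal threats $32,300; petty theft $2,000.
Stacking rule: sum of all bases. $32,300 + $2,000 = $34,300.
Continuous local residence of ten or more years (−25%): $34,300 × 0.75 = $25,725.
Offense occurred in a school zone (+25%): $25,725 × 1.25 = $32,156.25.
No failures to appear in the past ten years (−5%): $32,156.25 × 0.95 = $30,548.44.
Victim suffered great bodily injury (+40%): $30,548.44 × 1.4 = $42,767.82.
Rounded to the nearest dollar: $42,768.

$42,768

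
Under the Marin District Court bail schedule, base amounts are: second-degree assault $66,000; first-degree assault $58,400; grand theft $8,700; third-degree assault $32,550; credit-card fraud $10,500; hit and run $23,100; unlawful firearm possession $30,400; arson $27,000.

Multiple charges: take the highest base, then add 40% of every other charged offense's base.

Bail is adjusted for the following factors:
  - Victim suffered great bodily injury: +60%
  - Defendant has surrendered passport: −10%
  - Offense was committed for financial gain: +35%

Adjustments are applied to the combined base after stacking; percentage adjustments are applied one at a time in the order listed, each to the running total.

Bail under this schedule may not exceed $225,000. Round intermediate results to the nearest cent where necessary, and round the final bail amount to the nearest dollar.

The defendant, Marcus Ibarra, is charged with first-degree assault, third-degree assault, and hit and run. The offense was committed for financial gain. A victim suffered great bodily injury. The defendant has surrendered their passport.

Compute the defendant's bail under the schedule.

$156,803

Base amounts from the schedule: first-degree assault $58,400; third-degree assault $32,550; hit and run $23,100.
Stacking rule: highest base plus 40% of each additional charge. Highest is first-degree assault at $58,400. Additional: $32,550 × 40% = $13,020; $23,100 × 40% = $9,240. Combined base = $58,400 + $22,260 = $80,660.
Victim suffered great bodily injury (+60%): $80,660 × 1.6 = $129,056.
Defendant has surrendered passport (−10%): $129,056 × 0.9 = $116,150.40.
Offense was committed for financial gain (+35%): $116,150.40 × 1.35 = $156,803.04.
$156,803.04 is within the $225,000 maximum.
Rounded to the nearest dollar: $156,803.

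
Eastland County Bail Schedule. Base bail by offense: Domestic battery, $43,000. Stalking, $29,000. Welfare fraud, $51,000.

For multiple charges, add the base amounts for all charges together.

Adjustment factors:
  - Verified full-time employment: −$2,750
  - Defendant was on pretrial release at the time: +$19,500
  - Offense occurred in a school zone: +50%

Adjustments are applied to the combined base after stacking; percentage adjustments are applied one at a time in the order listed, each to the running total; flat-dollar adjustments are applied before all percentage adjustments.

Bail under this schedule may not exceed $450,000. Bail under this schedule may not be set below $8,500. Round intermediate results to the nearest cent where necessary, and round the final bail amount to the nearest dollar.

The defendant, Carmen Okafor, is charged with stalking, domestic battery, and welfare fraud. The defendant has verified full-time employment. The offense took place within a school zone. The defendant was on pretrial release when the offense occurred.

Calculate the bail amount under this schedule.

Base amounts from the schedule: stalking $29,000; domestic battery $43,000; welfare fraud $51,000.
Stacking rule: sum of all bases. $29,000 + $43,000 + $51,000 = $123,000.
Verified full-time employment (−$2,750 flat): $123,000 − $2,750 = $120,250.
Defendant was on pretrial release at the time (+$19,500 flat): $120,250 + $19,500 = $139,750.
Offense occurred in a school zone (+50%): $139,750 × 1.5 = $209,625.
$209,625 is within the $450,000 maximum.
$209,625 is at or above the $8,500 minimum.

$209,625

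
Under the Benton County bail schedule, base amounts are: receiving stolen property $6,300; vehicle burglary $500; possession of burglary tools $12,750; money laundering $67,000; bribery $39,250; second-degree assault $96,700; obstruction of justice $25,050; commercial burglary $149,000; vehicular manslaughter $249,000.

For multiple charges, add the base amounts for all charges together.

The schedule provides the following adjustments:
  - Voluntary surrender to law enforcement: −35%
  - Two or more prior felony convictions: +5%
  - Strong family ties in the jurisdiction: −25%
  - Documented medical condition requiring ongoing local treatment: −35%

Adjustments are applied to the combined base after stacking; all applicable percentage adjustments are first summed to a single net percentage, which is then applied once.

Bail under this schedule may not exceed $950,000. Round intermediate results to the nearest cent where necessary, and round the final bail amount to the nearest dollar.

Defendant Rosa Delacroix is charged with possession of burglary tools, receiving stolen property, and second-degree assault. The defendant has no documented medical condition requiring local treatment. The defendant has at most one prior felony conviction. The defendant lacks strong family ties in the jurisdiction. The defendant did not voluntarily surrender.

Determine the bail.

$115,750

Base amounts from the schedule: possession of burglary tools $12,750; receiving stolen property $6,300; second-degree assault $96,700.
Stacking rule: sum of all bases. $12,750 + $6,300 + $96,700 = $115,750.
No adjustment factors apply to this defendant.
$115,750 is within the $950,000 maximum.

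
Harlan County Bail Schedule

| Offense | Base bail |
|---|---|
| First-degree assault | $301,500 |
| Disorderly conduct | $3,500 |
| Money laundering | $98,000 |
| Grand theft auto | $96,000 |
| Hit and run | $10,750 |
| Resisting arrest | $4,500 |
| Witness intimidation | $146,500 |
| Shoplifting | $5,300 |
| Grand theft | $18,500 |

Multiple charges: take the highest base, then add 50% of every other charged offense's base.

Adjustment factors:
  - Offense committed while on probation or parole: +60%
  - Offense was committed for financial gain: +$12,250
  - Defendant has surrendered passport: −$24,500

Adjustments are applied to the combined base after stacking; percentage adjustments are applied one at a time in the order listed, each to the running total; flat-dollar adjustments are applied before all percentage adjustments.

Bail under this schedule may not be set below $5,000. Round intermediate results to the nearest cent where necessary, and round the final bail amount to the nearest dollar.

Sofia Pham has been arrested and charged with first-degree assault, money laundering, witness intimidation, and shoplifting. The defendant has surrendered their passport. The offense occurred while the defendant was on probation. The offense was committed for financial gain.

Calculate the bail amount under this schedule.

Base amounts from the schedule: first-degree assault $301,500; money laundering $98,000; witness intimidation $146,500; shoplifting $5,300.
Stacking rule: highest base plus 50% of each additional charge. Highest is first-degree assault at $301,500. Additional: $98,000 × 50% = $49,000; $146,500 × 50% = $73,250; $5,300 × 50% = $2,650. Combined base = $301,500 + $124,900 = $426,400.
Offense was committed for financial gain (+$12,250 flat): $426,400 + $12,250 = $438,650.
Defendant has surrendered passport (−$24,500 flat): $438,650 − $24,500 = $414,150.
Offense committed while on probation or parole (+60%): $414,150 × 1.6 = $662,640.
$662,640 is at or above the $5,000 minimum.

$662,640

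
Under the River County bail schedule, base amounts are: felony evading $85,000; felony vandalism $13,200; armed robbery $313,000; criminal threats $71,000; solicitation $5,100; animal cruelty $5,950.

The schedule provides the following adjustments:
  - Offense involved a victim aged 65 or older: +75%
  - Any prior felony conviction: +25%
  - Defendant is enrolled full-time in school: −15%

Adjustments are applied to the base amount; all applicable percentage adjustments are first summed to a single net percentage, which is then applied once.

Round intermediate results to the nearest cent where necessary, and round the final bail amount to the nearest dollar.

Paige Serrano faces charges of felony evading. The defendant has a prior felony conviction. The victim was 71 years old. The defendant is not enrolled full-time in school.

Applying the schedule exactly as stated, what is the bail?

$170,000

Base amounts from the schedule: felony evading $85,000.
Single charge. Combined base = $85,000.
Net percentage adjustment: +75% +25% = +100%. $85,000 × 2 = $170,000.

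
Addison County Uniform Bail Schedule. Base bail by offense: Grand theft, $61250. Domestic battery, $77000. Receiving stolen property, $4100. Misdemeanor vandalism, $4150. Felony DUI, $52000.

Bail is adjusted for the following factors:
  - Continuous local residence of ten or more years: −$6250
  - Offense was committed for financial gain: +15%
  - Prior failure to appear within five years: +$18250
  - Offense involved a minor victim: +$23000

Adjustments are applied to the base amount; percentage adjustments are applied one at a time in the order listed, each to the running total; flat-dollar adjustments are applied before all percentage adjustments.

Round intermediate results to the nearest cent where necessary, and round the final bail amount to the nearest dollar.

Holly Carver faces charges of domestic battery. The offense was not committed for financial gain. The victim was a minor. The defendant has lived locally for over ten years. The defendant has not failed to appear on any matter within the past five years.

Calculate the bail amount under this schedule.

Base amounts from the schedule: domestic battery $77000.
Single charge. Combined base = $77000.
Continuous local residence of ten or more years (−$6250 flat): $77000 − $6250 = $70750.
Offense involved a minor victim (+$23000 flat): $70750 + $23000 = $93750.

$93750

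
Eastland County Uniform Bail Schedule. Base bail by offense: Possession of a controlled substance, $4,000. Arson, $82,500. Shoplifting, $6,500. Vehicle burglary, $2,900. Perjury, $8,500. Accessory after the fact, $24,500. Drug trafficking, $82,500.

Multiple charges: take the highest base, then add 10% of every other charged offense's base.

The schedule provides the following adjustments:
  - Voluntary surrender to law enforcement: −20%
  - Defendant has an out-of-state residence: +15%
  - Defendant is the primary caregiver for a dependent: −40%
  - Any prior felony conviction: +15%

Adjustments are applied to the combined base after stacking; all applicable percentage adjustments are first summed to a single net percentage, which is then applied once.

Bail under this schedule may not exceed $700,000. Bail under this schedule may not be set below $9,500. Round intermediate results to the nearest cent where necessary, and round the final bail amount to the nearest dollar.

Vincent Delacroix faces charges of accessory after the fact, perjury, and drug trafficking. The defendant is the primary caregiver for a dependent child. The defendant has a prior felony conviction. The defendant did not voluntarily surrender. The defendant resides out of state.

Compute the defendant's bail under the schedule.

Base amounts from the schedule: accessory after the fact $24,500; perjury $8,500; drug trafficking $82,500.
Stacking rule: highest base plus 10% of each additional charge. Highest is drug trafficking at $82,500. Additional: $24,500 × 10% = $2,450; $8,500 × 10% = $850. Combined base = $82,500 + $3,300 = $85,800.
Net percentage adjustment: +15% −40% +15% = −10%. $85,800 × 0.9 = $77,220.
$77,220 is within the $700,000 maximum.
$77,220 is at or above the $9,500 minimum.

$77,220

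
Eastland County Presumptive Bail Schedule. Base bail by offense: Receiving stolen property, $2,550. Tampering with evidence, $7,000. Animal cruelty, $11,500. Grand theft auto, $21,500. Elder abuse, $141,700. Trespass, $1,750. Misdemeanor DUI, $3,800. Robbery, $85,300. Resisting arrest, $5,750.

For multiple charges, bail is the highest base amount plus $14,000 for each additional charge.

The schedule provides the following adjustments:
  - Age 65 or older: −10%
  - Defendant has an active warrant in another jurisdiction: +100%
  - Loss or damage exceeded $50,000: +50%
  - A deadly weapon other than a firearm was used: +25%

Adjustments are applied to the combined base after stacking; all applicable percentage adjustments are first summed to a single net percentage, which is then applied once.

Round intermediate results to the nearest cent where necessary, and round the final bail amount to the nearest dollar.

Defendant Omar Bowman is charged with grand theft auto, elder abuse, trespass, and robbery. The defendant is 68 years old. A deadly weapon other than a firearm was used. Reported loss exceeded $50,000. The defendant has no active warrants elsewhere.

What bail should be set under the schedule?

$303,105

Base amounts from the schedule: grand theft auto $21,500; elder abuse $141,700; trespass $1,750; robbery $85,300.
Stacking rule: highest base plus $14,000 per additional charge. Highest is elder abuse at $141,700; 3 additional charges → +$42,000. Combined base = $183,700.
Net percentage adjustment: −10% +50% +25% = +65%. $183,700 × 1.65 = $303,105.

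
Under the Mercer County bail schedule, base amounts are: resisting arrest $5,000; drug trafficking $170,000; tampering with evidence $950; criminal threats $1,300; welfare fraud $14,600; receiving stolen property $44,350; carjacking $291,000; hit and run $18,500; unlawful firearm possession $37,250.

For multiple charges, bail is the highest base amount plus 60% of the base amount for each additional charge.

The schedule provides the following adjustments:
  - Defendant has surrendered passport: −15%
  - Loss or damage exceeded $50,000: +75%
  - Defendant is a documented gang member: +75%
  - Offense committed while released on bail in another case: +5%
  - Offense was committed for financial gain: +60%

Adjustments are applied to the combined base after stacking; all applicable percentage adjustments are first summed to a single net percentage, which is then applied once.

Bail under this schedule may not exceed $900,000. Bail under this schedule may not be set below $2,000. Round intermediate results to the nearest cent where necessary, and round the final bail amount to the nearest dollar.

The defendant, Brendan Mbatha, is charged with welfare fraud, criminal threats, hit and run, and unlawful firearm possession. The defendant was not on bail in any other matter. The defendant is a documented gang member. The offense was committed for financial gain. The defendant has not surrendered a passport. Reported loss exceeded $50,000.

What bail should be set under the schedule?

$179,459

Base amounts from the schedule: welfare fraud $14,600; criminal threats $1,300; hit and run $18,500; unlawful firearm possession $37,250.
Stacking rule: highest base plus 60% of each additional charge. Highest is unlawful firearm possession at $37,250. Additional: $14,600 × 60% = $8,760; $1,300 × 60% = $780; $18,500 × 60% = $11,100. Combined base = $37,250 + $20,640 = $57,890.
Net percentage adjustment: +75% +75% +60% = +210%. $57,890 × 3.1 = $179,459.
$179,459 is within the $900,000 maximum.
$179,459 is at or above the $2,000 minimum.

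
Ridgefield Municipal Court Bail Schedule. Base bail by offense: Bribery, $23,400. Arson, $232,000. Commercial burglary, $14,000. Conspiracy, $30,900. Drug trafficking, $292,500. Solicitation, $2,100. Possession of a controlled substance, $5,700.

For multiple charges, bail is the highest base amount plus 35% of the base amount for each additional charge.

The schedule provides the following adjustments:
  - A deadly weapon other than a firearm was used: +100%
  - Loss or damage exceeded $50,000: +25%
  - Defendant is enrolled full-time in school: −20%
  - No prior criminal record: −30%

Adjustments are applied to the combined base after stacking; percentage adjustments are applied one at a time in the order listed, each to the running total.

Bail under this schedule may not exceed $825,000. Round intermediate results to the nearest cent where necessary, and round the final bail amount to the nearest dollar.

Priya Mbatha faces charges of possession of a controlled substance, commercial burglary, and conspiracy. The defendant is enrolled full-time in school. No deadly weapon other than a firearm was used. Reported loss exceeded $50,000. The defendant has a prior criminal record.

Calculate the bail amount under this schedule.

$37,795

Base amounts from the schedule: possession of a controlled substance $5,700; commercial burglary $14,000; conspiracy $30,900.
Stacking rule: highest base plus 35% of each additional charge. Highest is conspiracy at $30,900. Additional: $5,700 × 35% = $1,995; $14,000 × 35% = $4,900. Combined base = $30,900 + $6,895 = $37,795.
Loss or damage exceeded $50,000 (+25%): $37,795 × 1.25 = $47,243.75.
Defendant is enrolled full-time in school (−20%): $47,243.75 × 0.8 = $37,795.
$37,795 is within the $825,000 maximum.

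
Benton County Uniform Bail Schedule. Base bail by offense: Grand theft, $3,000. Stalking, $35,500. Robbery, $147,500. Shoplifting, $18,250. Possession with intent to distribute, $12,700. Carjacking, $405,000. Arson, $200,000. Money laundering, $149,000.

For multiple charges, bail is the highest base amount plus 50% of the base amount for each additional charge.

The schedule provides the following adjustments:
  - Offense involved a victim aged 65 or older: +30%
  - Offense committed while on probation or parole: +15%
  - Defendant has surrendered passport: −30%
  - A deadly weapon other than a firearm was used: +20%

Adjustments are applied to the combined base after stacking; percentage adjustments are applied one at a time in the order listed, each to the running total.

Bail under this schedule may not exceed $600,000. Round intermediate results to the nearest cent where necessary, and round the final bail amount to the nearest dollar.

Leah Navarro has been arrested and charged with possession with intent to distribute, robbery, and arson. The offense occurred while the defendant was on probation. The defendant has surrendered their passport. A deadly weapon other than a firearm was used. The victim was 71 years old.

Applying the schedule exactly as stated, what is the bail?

Base amounts from the schedule: possession with intent to distribute $12,700; robbery $147,500; arson $200,000.
Stacking rule: highest base plus 50% of each additional charge. Highest is arson at $200,000. Additional: $12,700 × 50% = $6,350; $147,500 × 50% = $73,750. Combined base = $200,000 + $80,100 = $280,100.
Offense involved a victim aged 65 or older (+30%): $280,100 × 1.3 = $364,130.
Offense committed while on probation or parole (+15%): $364,130 × 1.15 = $418,749.50.
Defendant has surrendered passport (−30%): $418,749.50 × 0.7 = $293,124.65.
A deadly weapon other than a firearm was used (+20%): $293,124.65 × 1.2 = $351,749.58.
$351,749.58 is within the $600,000 maximum.
Rounded to the nearest dollar: $351,750.

$351,750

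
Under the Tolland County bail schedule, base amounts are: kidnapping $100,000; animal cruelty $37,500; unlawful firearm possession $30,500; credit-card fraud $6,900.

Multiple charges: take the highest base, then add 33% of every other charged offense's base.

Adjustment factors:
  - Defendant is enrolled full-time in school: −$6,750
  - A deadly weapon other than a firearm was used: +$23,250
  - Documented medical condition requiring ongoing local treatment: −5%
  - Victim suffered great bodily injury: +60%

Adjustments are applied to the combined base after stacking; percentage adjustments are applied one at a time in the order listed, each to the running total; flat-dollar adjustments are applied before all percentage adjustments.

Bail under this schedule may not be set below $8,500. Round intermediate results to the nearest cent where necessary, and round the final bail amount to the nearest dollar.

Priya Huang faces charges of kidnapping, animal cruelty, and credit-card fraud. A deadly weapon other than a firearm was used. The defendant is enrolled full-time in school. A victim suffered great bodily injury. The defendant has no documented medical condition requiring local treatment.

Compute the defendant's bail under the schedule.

Base amounts from the schedule: kidnapping $100,000; animal cruelty $37,500; credit-card fraud $6,900.
Stacking rule: highest base plus 33% of each additional charge. Highest is kidnapping at $100,000. Additional: $37,500 × 33% = $12,375; $6,900 × 33% = $2,277. Combined base = $100,000 + $14,652 = $114,652.
Defendant is enrolled full-time in school (−$6,750 flat): $114,652 − $6,750 = $107,902.
A deadly weapon other than a firearm was used (+$23,250 flat): $107,902 + $23,250 = $131,152.
Victim suffered great bodily injury (+60%): $131,152 × 1.6 = $209,843.20.
$209,843.20 is at or above the $8,500 minimum.
Rounded to the nearest dollar: $209,843.

$209,843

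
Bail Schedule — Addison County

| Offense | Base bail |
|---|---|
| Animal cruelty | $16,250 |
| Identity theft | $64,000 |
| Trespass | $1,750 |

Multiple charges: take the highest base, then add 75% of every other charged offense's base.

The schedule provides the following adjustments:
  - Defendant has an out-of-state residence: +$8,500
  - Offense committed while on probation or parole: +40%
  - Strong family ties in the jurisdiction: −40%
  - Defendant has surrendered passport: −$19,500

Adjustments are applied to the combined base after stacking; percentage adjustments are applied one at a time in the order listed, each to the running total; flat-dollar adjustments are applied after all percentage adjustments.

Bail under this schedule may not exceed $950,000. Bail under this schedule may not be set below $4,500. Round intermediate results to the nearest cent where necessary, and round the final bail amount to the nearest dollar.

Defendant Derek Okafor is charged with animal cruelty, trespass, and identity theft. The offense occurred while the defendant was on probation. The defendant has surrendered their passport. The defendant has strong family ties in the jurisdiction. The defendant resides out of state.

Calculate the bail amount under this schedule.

Base amounts from the schedule: animal cruelty $16,250; trespass $1,750; identity theft $64,000.
Stacking rule: highest base plus 75% of each additional charge. Highest is identity theft at $64,000. Additional: $16,250 × 75% = $12,187.50; $1,750 × 75% = $1,312.50. Combined base = $64,000 + $13,500 = $77,500.
Offense committed while on probation or parole (+40%): $77,500 × 1.4 = $108,500.
Strong family ties in the jurisdiction (−40%): $108,500 × 0.6 = $65,100.
Defendant has an out-of-state residence (+$8,500 flat): $65,100 + $8,500 = $73,600.
Defendant has surrendered passport (−$19,500 flat): $73,600 − $19,500 = $54,100.
$54,100 is within the $950,000 maximum.
$54,100 is at or above the $4,500 minimum.

$54,100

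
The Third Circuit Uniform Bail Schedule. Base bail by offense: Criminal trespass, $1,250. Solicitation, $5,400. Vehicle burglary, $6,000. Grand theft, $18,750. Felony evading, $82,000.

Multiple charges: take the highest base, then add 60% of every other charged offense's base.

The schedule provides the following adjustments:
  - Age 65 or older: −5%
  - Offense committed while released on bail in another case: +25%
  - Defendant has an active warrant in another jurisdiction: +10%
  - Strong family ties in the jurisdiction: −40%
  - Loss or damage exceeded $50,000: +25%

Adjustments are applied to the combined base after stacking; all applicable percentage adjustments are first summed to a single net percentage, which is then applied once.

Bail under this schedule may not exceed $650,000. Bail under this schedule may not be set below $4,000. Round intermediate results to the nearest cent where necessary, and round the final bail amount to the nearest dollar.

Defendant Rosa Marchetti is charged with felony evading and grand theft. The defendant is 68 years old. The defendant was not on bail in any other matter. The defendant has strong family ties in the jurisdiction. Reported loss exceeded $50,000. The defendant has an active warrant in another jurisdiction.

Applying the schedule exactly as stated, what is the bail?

$83,925

Base amounts from the schedule: felony evading $82,000; grand theft $18,750.
Stacking rule: highest base plus 60% of each additional charge. Highest is felony evading at $82,000. Additional: $18,750 × 60% = $11,250. Combined base = $82,000 + $11,250 = $93,250.
Net percentage adjustment: −5% +10% −40% +25% = −10%. $93,250 × 0.9 = $83,925.
$83,925 is within the $650,000 maximum.
$83,925 is at or above the $4,000 minimum.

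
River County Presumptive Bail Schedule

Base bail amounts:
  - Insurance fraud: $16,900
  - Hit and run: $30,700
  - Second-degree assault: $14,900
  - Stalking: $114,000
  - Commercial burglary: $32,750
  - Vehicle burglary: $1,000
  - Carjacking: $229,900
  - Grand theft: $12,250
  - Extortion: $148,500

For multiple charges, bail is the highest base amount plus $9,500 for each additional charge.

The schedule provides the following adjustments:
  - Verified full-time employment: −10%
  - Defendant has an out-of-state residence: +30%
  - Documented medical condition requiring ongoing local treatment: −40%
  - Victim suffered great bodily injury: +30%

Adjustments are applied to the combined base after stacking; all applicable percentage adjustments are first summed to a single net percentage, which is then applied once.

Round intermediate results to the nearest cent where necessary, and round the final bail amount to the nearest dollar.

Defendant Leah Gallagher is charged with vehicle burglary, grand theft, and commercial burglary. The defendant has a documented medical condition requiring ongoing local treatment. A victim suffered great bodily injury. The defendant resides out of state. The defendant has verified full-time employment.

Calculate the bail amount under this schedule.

$56,925

Base amounts from the schedule: vehicle burglary $1,000; grand theft $12,250; commercial burglary $32,750.
Stacking rule: highest base plus $9,500 per additional charge. Highest is commercial burglary at $32,750; 2 additional charges → +$19,000. Combined base = $51,750.
Net percentage adjustment: −10% +30% −40% +30% = +10%. $51,750 × 1.1 = $56,925.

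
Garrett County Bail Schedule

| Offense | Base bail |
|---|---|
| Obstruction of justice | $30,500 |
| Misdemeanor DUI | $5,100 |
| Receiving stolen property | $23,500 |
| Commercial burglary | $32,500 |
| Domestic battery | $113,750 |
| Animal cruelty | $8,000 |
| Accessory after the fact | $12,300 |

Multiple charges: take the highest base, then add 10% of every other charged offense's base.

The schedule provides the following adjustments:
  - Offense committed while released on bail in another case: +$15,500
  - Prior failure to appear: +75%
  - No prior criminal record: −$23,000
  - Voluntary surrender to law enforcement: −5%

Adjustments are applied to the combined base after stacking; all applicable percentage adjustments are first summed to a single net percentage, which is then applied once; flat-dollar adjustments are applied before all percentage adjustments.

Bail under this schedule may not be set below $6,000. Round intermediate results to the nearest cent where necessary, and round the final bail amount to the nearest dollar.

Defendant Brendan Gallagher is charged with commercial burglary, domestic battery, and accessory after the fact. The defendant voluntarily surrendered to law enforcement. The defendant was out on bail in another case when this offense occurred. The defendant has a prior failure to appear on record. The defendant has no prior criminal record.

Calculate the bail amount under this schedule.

Base amounts from the schedule: commercial burglary $32,500; domestic battery $113,750; accessory after the fact $12,300.
Stacking rule: highest base plus 10% of each additional charge. Highest is domestic battery at $113,750. Additional: $32,500 × 10% = $3,250; $12,300 × 10% = $1,230. Combined base = $113,750 + $4,480 = $118,230.
Offense committed while released on bail in another case (+$15,500 flat): $118,230 + $15,500 = $133,730.
No prior criminal record (−$23,000 flat): $133,730 − $23,000 = $110,730.
Net percentage adjustment: +75% −5% = +70%. $110,730 × 1.7 = $188,241.
$188,241 is at or above the $6,000 minimum.

$188,241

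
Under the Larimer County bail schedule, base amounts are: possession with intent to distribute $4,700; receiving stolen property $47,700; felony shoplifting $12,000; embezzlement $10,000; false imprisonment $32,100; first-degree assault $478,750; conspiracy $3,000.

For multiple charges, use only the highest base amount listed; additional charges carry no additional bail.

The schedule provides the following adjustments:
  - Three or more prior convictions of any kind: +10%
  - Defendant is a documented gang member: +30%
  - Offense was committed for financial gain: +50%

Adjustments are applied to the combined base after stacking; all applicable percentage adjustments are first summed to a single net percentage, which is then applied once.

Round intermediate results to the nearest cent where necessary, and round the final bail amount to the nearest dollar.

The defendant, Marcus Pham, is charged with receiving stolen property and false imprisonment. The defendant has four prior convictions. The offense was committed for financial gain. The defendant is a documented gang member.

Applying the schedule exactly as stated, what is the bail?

$90,630

Base amounts from the schedule: receiving stolen property $47,700; false imprisonment $32,100.
Stacking rule: use the highest base only. Highest is receiving stolen property at $47,700. Combined base = $47,700.
Net percentage adjustment: +10% +30% +50% = +90%. $47,700 × 1.9 = $90,630.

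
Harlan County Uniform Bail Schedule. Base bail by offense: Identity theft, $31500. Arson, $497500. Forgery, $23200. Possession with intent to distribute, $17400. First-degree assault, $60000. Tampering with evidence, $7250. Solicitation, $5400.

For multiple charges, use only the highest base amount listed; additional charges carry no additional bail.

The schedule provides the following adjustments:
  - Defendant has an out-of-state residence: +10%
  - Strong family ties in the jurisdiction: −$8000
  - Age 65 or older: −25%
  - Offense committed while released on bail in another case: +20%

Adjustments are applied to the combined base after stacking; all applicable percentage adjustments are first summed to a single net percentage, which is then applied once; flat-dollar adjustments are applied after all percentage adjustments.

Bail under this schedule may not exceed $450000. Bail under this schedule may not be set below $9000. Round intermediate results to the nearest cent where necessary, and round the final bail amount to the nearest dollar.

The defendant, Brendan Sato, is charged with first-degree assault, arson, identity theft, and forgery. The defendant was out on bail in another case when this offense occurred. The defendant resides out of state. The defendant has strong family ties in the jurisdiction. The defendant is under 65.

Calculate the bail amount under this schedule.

$450000

Base amounts from the schedule: first-degree assault $60000; arson $497500; identity theft $31500; forgery $23200.
Stacking rule: use the highest base only. Highest is arson at $497500. Combined base = $497500.
Net percentage adjustment: +10% +20% = +30%. $497500 × 1.3 = $646750.
Strong family ties in the jurisdiction (−$8000 flat): $646750 − $8000 = $638750.
Result $638750 exceeds the maximum of $450000; bail is capped at $450000.
$450000 is at or above the $9000 minimum.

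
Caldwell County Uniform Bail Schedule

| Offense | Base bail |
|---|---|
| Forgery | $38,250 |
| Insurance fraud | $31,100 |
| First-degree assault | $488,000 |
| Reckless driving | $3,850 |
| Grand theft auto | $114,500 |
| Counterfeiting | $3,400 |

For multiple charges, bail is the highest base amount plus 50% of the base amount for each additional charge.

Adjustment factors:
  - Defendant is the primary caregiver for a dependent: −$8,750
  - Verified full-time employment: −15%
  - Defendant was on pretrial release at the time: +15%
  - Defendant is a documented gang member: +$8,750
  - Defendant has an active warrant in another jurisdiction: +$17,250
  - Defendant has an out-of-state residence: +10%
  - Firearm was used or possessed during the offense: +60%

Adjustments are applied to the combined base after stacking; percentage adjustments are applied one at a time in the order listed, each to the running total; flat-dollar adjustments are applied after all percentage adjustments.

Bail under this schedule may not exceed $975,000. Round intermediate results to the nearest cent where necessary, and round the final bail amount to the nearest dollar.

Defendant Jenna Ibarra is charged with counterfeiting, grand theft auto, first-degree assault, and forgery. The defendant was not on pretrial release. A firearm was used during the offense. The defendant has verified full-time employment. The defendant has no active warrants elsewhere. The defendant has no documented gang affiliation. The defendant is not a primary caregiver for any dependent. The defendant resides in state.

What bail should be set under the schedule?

Base amounts from the schedule: counterfeiting $3,400; grand theft auto $114,500; first-degree assault $488,000; forgery $38,250.
Stacking rule: highest base plus 50% of each additional charge. Highest is first-degree assault at $488,000. Additional: $3,400 × 50% = $1,700; $114,500 × 50% = $57,250; $38,250 × 50% = $19,125. Combined base = $488,000 + $78,075 = $566,075.
Verified full-time employment (−15%): $566,075 × 0.85 = $481,163.75.
Firearm was used or possessed during the offense (+60%): $481,163.75 × 1.6 = $769,862.
$769,862 is within the $975,000 maximum.

$769,862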